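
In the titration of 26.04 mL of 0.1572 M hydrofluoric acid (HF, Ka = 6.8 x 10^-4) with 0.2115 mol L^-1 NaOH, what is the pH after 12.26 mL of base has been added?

3.41

Initial n(HF) = 0.1572 x 0.02604 = 0.004093 mol.
n(NaOH) added = 0.2115 x 0.01226 = 0.002593 mol, converting that many moles of HF to F-.
Remaining n(HF) = 0.001500 mol; n(F-) = 0.002593 mol.
By Henderson-Hasselbalch, pH = pKa + log([A^-]/[HA]) = 3.17 + log(0.002593/0.001500) = 3.17 + (+0.24) = 3.41.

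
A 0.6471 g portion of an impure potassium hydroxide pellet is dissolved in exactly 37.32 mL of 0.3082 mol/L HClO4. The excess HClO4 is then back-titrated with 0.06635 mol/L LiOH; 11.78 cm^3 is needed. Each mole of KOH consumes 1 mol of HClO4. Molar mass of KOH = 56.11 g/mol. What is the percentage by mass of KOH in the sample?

93.0%

Total n(HClO4) added = 0.3082 x 0.03732 = 0.01150 mol.
n(LiOH) used = 0.06635 x 0.01178 = 0.0007816 mol, which equals the excess n(HClO4).
So n(HClO4) consumed by the sample = 0.01150 - 0.0007816 = 0.01072 mol.
n(KOH) = 0.01072 / 1 = 0.01072 mol.
mass KOH = 0.01072 x 56.11 = 0.6015 g, so %KOH = 0.6015/0.6471 x 100 = 93.0%.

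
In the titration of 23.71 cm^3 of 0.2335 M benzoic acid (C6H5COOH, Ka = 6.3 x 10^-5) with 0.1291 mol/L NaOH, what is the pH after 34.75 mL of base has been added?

4.83

Initial n(C6H5COOH) = 0.2335 x 0.02371 = 0.005536 mol.
n(NaOH) added = 0.1291 x 0.03475 = 0.004486 mol, converting that many moles of C6H5COOH to C6H5COO-.
Remaining n(C6H5COOH) = 0.001050 mol; n(C6H5COO-) = 0.004486 mol.
By Henderson-Hasselbalch, pH = pKa + log([A^-]/[HA]) = 4.20 + log(0.004486/0.001050) = 4.20 + (+0.63) = 4.83.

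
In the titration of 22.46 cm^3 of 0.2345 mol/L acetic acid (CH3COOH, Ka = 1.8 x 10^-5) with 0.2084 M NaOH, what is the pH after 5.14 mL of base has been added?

Initial n(CH3COOH) = 0.2345 x 0.02246 = 0.005267 mol.
n(NaOH) added = 0.2084 x 0.005140 = 0.001071 mol, converting that many moles of CH3COOH to CH3COO-.
Remaining n(CH3COOH) = 0.004196 mol; n(CH3COO-) = 0.001071 mol.
By Henderson-Hasselbalch, pH = pKa + log([A^-]/[HA]) = 4.74 + log(0.001071/0.004196) = 4.74 + (-0.59) = 4.15.

4.15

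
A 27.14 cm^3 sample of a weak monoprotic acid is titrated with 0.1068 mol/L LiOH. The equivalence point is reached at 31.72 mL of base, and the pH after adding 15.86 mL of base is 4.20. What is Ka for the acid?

15.86 mL is half of the equivalence volume, so this is the half-equivalence point where [HA] = [A^-].
At half-equivalence pH = pKa, so pKa = 4.20.
Ka = 10^(-4.20) = 6.3 x 10^-5.

6.3 x 10^-5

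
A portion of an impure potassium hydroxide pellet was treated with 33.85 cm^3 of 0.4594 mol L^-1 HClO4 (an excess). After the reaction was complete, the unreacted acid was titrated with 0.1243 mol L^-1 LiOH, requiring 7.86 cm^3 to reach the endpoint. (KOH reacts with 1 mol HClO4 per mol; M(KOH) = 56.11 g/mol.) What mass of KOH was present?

0.818 g

Total n(HClO4) added = 0.4594 x 0.03385 = 0.01555 mol.
n(LiOH) used = 0.1243 x 0.007860 = 0.0009770 mol, which equals the excess n(HClO4).
So n(HClO4) consumed by the sample = 0.01555 - 0.0009770 = 0.01457 mol.
n(KOH) = 0.01457 / 1 = 0.01457 mol.
mass = 0.01457 mol x 56.11 g/mol = 0.818 g.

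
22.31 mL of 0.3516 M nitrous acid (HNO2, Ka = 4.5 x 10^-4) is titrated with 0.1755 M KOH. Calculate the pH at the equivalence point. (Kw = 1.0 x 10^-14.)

n(HNO2) = 0.3516 x 0.02231 = 0.007844 mol; V(KOH) at equivalence = 0.007844/0.1755 = 0.04470 L.
At equivalence all the acid is converted to NO2-; total volume = 0.02231 + 0.04470 = 0.06701 L, so [NO2-] = 0.007844/0.06701 = 0.1171 M.
Kb = Kw/Ka = 1.0e-14 / 4.5 x 10^-4 = 2.22e-11.
[OH^-] = sqrt(Kb x [NO2-]) = sqrt(2.22e-11 x 0.1171) = 1.61e-6 M.
pOH = 5.79, so pH = 14.00 - 5.79 = 8.21.

8.21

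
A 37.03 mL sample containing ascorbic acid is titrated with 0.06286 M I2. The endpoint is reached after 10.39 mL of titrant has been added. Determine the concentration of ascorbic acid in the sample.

n(I2) = 0.06286 x 0.01039 = 0.0006531 mol.
From the balanced equation, 1 mol I2 reacts with 1 mol ascorbic acid, so n(ascorbic acid) = 0.0006531 x 1/1 = 0.0006531 mol.
[ascorbic acid] = 0.0006531 / 0.03703 L = 0.0176 M.

0.0176 M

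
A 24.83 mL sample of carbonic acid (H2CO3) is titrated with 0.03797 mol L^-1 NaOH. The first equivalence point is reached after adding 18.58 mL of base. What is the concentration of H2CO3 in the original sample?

n(NaOH) = 0.03797 x 0.01858 = 0.0007055 mol.
At the first equivalence point, 1 mol OH^- react per mol H2CO3, so n(H2CO3) = 0.0007055 / 1 = 0.0007055 mol.
[H2CO3] = 0.0007055 / 0.02483 L = 0.0284 M.

0.0284 M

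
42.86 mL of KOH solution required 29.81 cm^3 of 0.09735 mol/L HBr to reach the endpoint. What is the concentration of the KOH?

0.0677 M

n(HBr) delivered = 0.09735 x 0.02981 = 0.002902 mol.
For a 1:1 reaction, n(KOH) = 0.002902 mol.
[KOH] = 0.002902 mol / 0.04286 L = 0.0677 M.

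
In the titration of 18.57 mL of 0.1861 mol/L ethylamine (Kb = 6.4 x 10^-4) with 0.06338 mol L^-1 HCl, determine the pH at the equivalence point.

n(C2H5NH2) = 0.1861 x 0.01857 = 0.003456 mol; V(HCl) at equivalence = 0.003456/0.06338 = 0.05453 L.
At equivalence the base is fully converted to C2H5NH3+; total volume = 0.07310 L, so [C2H5NH3+] = 0.003456/0.07310 = 0.04728 M.
Ka(C2H5NH3+) = Kw/Kb = 1.0e-14 / 6.4 x 10^-4 = 1.56e-11.
[H^+] = sqrt(Ka x [C2H5NH3+]) = sqrt(1.56e-11 x 0.04728) = 8.59e-7 M.
pH = -log(8.59e-7) = 6.07.

6.07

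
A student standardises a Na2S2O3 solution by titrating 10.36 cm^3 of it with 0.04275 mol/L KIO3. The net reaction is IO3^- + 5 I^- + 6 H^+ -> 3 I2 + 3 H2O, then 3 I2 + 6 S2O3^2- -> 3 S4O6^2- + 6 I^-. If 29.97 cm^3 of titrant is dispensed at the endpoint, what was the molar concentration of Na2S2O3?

n(KIO3) = 0.04275 x 0.02997 = 0.001281 mol.
From the balanced equation, 1 mol KIO3 reacts with 6 mol Na2S2O3, so n(Na2S2O3) = 0.001281 x 6/1 = 0.007687 mol.
[Na2S2O3] = 0.007687 / 0.01036 L = 0.742 M.

0.742 M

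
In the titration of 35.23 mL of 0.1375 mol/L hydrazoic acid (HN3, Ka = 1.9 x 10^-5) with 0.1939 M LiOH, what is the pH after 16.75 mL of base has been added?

5.03

Initial n(HN3) = 0.1375 x 0.03523 = 0.004844 mol.
n(LiOH) added = 0.1939 x 0.01675 = 0.003248 mol, converting that many moles of HN3 to N3-.
Remaining n(HN3) = 0.001596 mol; n(N3-) = 0.003248 mol.
By Henderson-Hasselbalch, pH = pKa + log([A^-]/[HA]) = 4.72 + log(0.003248/0.001596) = 4.72 + (+0.31) = 5.03.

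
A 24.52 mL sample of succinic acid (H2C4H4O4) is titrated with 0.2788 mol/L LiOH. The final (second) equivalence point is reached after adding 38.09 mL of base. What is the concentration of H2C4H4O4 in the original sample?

n(LiOH) = 0.2788 x 0.03809 = 0.01062 mol.
At the final (second) equivalence point, 2 mol OH^- react per mol H2C4H4O4, so n(H2C4H4O4) = 0.01062 / 2 = 0.005310 mol.
[H2C4H4O4] = 0.005310 / 0.02452 L = 0.217 M.

0.217 M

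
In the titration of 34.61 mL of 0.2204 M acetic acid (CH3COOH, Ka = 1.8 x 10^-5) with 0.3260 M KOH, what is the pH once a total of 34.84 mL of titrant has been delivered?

n(acid) = 0.2204 x 0.03461 = 0.007628 mol; n(KOH) added = 0.3260 x 0.03484 = 0.01136 mol.
Base is in excess by 0.01136 - 0.007628 = 0.003730 mol in a total volume of 0.06945 L.
[OH^-] = 0.003730/0.06945 = 0.05370 M, so pOH = 1.27 and pH = 14.00 - 1.27 = 12.73.

12.73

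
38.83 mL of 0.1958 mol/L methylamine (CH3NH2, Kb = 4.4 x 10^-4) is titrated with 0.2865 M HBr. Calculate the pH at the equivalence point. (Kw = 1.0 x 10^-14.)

n(CH3NH2) = 0.1958 x 0.03883 = 0.007603 mol; V(HBr) at equivalence = 0.007603/0.2865 = 0.02654 L.
At equivalence the base is fully converted to CH3NH3+; total volume = 0.06537 L, so [CH3NH3+] = 0.007603/0.06537 = 0.1163 M.
Ka(CH3NH3+) = Kw/Kb = 1.0e-14 / 4.4 x 10^-4 = 2.27e-11.
[H^+] = sqrt(Ka x [CH3NH3+]) = sqrt(2.27e-11 x 0.1163) = 1.63e-6 M.
pH = -log(1.63e-6) = 5.79.

5.79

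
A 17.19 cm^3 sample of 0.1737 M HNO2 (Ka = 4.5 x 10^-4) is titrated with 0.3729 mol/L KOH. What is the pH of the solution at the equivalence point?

8.21

n(HNO2) = 0.1737 x 0.01719 = 0.002986 mol; V(KOH) at equivalence = 0.002986/0.3729 = 0.008007 L.
At equivalence all the acid is converted to NO2-; total volume = 0.01719 + 0.008007 = 0.02520 L, so [NO2-] = 0.002986/0.02520 = 0.1185 M.
Kb = Kw/Ka = 1.0e-14 / 4.5 x 10^-4 = 2.22e-11.
[OH^-] = sqrt(Kb x [NO2-]) = sqrt(2.22e-11 x 0.1185) = 1.62e-6 M.
pOH = 5.79, so pH = 14.00 - 5.79 = 8.21.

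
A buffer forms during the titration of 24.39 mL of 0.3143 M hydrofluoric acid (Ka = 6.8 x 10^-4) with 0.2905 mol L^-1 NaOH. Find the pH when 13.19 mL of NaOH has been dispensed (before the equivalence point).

3.17

Initial n(HF) = 0.3143 x 0.02439 = 0.007666 mol.
n(NaOH) added = 0.2905 x 0.01319 = 0.003832 mol, converting that many moles of HF to F-.
Remaining n(HF) = 0.003834 mol; n(F-) = 0.003832 mol.
By Henderson-Hasselbalch, pH = pKa + log([A^-]/[HA]) = 3.17 + log(0.003832/0.003834) = 3.17 + (-0.00) = 3.17.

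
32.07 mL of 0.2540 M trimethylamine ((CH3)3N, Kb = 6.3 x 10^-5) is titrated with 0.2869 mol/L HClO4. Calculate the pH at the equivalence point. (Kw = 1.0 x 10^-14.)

5.33

n((CH3)3N) = 0.2540 x 0.03207 = 0.008146 mol; V(HClO4) at equivalence = 0.008146/0.2869 = 0.02839 L.
At equivalence the base is fully converted to (CH3)3NH+; total volume = 0.06046 L, so [(CH3)3NH+] = 0.008146/0.06046 = 0.1347 M.
Ka((CH3)3NH+) = Kw/Kb = 1.0e-14 / 6.3 x 10^-5 = 1.59e-10.
[H^+] = sqrt(Ka x [(CH3)3NH+]) = sqrt(1.59e-10 x 0.1347) = 4.62e-6 M.
pH = -log(4.62e-6) = 5.33.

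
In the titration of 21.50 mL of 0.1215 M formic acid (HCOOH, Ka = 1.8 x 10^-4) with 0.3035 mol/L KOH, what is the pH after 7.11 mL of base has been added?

Initial n(HCOOH) = 0.1215 x 0.02150 = 0.002612 mol.
n(KOH) added = 0.3035 x 0.007110 = 0.002158 mol, converting that many moles of HCOOH to HCOO-.
Remaining n(HCOOH) = 0.0004544 mol; n(HCOO-) = 0.002158 mol.
By Henderson-Hasselbalch, pH = pKa + log([A^-]/[HA]) = 3.74 + log(0.002158/0.0004544) = 3.74 + (+0.68) = 4.42.

4.42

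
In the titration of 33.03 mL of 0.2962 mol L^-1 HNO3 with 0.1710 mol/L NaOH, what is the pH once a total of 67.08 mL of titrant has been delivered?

n(acid) = 0.2962 x 0.03303 = 0.009783 mol; n(NaOH) added = 0.1710 x 0.06708 = 0.01147 mol.
Base is in excess by 0.01147 - 0.009783 = 0.001687 mol in a total volume of 0.1001 L.
[OH^-] = 0.001687/0.1001 = 0.01685 M, so pOH = 1.77 and pH = 14.00 - 1.77 = 12.23.

12.23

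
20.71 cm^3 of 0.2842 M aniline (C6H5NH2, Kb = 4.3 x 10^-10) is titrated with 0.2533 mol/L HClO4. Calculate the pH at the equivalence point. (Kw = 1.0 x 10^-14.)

2.75

n(C6H5NH2) = 0.2842 x 0.02071 = 0.005886 mol; V(HClO4) at equivalence = 0.005886/0.2533 = 0.02324 L.
At equivalence the base is fully converted to C6H5NH3+; total volume = 0.04395 L, so [C6H5NH3+] = 0.005886/0.04395 = 0.1339 M.
Ka(C6H5NH3+) = Kw/Kb = 1.0e-14 / 4.3 x 10^-10 = 2.33e-5.
[H^+] = sqrt(Ka x [C6H5NH3+]) = sqrt(2.33e-5 x 0.1339) = 0.00176 M.
pH = -log(0.00176) = 2.75.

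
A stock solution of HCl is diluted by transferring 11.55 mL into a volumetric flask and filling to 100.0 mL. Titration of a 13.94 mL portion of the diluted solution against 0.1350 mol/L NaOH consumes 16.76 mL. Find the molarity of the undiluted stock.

n(NaOH) = 0.1350 x 0.01676 = 0.002263 mol.
n(HCl) in the aliquot = 0.002263 mol.
[diluted HCl] = 0.002263 / 0.01394 = 0.1623 M.
Dilution factor = 100.0/11.55 = 8.658, so [stock] = 0.1623 x 8.658 = 1.41 M.

1.41 M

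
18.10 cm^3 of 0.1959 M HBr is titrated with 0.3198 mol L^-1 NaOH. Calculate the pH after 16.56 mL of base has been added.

12.70

n(acid) = 0.1959 x 0.01810 = 0.003546 mol; n(NaOH) added = 0.3198 x 0.01656 = 0.005296 mol.
Base is in excess by 0.005296 - 0.003546 = 0.001750 mol in a total volume of 0.03466 L.
[OH^-] = 0.001750/0.03466 = 0.05049 M, so pOH = 1.30 and pH = 14.00 - 1.30 = 12.70.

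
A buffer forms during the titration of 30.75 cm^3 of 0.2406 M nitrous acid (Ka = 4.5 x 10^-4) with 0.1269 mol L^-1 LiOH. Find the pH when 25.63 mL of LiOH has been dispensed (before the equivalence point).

3.24

Initial n(HNO2) = 0.2406 x 0.03075 = 0.007398 mol.
n(LiOH) added = 0.1269 x 0.02563 = 0.003252 mol, converting that many moles of HNO2 to NO2-.
Remaining n(HNO2) = 0.004146 mol; n(NO2-) = 0.003252 mol.
By Henderson-Hasselbalch, pH = pKa + log([A^-]/[HA]) = 3.35 + log(0.003252/0.004146) = 3.35 + (-0.11) = 3.24.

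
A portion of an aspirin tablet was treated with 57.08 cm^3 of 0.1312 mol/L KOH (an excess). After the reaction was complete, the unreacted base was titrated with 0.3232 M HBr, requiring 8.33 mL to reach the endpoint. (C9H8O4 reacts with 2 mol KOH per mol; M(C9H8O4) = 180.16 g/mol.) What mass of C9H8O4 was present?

Total n(KOH) added = 0.1312 x 0.05708 = 0.007489 mol.
n(HBr) used = 0.3232 x 0.008330 = 0.002692 mol, which equals the excess n(KOH).
So n(KOH) consumed by the sample = 0.007489 - 0.002692 = 0.004797 mol.
n(C9H8O4) = 0.004797 / 2 = 0.002398 mol.
mass = 0.002398 mol x 180.16 g/mol = 0.432 g.

0.432 g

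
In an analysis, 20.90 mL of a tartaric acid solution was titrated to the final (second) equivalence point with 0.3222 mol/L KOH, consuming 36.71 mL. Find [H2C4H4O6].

0.283 M

n(KOH) = 0.3222 x 0.03671 = 0.01183 mol.
At the final (second) equivalence point, 2 mol OH^- react per mol H2C4H4O6, so n(H2C4H4O6) = 0.01183 / 2 = 0.005914 mol.
[H2C4H4O6] = 0.005914 / 0.02090 L = 0.283 M.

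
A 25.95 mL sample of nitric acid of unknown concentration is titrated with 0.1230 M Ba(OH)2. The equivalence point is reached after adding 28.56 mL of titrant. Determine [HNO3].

n(Ba(OH)2) delivered = 0.1230 x 0.02856 = 0.003513 mol.
The reaction is 2 HNO3 + 1 Ba(OH)2, so n(HNO3) = 0.003513 x 2/1 = 0.007026 mol.
[HNO3] = 0.007026 mol / 0.02595 L = 0.271 M.

0.271 M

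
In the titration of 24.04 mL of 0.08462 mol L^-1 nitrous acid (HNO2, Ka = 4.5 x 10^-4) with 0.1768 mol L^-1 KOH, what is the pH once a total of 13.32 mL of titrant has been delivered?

11.93

n(acid) = 0.08462 x 0.02404 = 0.002034 mol; n(KOH) added = 0.1768 x 0.01332 = 0.002355 mol.
Base is in excess by 0.002355 - 0.002034 = 0.0003207 mol in a total volume of 0.03736 L.
[OH^-] = 0.0003207/0.03736 = 0.008584 M, so pOH = 2.07 and pH = 14.00 - 2.07 = 11.93.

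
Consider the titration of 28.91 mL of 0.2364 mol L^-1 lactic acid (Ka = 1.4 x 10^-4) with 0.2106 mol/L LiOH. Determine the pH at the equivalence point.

n(HC3H5O3) = 0.2364 x 0.02891 = 0.006834 mol; V(LiOH) at equivalence = 0.006834/0.2106 = 0.03245 L.
At equivalence all the acid is converted to C3H5O3-; total volume = 0.02891 + 0.03245 = 0.06136 L, so [C3H5O3-] = 0.006834/0.06136 = 0.1114 M.
Kb = Kw/Ka = 1.0e-14 / 1.4 x 10^-4 = 7.14e-11.
[OH^-] = sqrt(Kb x [C3H5O3-]) = sqrt(7.14e-11 x 0.1114) = 2.82e-6 M.
pOH = 5.55, so pH = 14.00 - 5.55 = 8.45.

8.45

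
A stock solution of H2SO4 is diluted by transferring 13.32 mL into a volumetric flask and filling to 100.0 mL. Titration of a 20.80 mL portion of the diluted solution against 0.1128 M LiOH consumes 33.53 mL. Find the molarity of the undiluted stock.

0.683 M

n(LiOH) = 0.1128 x 0.03353 = 0.003782 mol.
n(H2SO4) in the aliquot = 0.003782 x 1/2 = 0.001891 mol.
[diluted H2SO4] = 0.001891 / 0.02080 = 0.09092 M.
Dilution factor = 100.0/13.32 = 7.508, so [stock] = 0.09092 x 7.508 = 0.683 M.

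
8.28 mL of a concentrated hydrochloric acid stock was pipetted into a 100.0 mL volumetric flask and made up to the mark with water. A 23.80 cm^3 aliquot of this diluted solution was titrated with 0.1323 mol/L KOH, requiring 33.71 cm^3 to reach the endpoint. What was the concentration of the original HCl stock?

n(KOH) = 0.1323 x 0.03371 = 0.004460 mol.
n(HCl) in the aliquot = 0.004460 mol.
[diluted HCl] = 0.004460 / 0.02380 = 0.1874 M.
Dilution factor = 100.0/8.280 = 12.08, so [stock] = 0.1874 x 12.08 = 2.26 M.

2.26 M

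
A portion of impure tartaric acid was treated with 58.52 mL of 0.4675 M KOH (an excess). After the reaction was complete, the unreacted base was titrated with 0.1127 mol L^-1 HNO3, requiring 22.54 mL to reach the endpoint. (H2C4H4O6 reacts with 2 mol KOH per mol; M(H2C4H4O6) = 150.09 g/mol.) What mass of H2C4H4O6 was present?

Total n(KOH) added = 0.4675 x 0.05852 = 0.02736 mol.
n(HNO3) used = 0.1127 x 0.02254 = 0.002540 mol, which equals the excess n(KOH).
So n(KOH) consumed by the sample = 0.02736 - 0.002540 = 0.02482 mol.
n(H2C4H4O6) = 0.02482 / 2 = 0.01241 mol.
mass = 0.01241 mol x 150.09 g/mol = 1.86 g.

1.86 g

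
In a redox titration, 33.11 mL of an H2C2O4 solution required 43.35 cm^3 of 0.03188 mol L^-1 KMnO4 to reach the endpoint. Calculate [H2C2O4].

0.104 M

n(KMnO4) = 0.03188 x 0.04335 = 0.001382 mol.
From the balanced equation, 2 mol KMnO4 reacts with 5 mol H2C2O4, so n(H2C2O4) = 0.001382 x 5/2 = 0.003455 mol.
[H2C2O4] = 0.003455 / 0.03311 L = 0.104 M.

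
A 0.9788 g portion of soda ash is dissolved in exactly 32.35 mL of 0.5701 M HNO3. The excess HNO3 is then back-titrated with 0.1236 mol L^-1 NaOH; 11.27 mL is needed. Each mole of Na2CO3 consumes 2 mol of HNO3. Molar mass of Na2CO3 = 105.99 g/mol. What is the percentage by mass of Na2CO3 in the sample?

92.3%

Total n(HNO3) added = 0.5701 x 0.03235 = 0.01844 mol.
n(NaOH) used = 0.1236 x 0.01127 = 0.001393 mol, which equals the excess n(HNO3).
So n(HNO3) consumed by the sample = 0.01844 - 0.001393 = 0.01705 mol.
n(Na2CO3) = 0.01705 / 2 = 0.008525 mol.
mass Na2CO3 = 0.008525 x 105.99 = 0.9036 g, so %Na2CO3 = 0.9036/0.9788 x 100 = 92.3%.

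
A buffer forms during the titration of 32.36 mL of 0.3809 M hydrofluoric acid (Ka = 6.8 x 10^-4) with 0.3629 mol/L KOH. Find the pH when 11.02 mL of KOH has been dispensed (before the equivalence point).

2.85

Initial n(HF) = 0.3809 x 0.03236 = 0.01233 mol.
n(KOH) added = 0.3629 x 0.01102 = 0.003999 mol, converting that many moles of HF to F-.
Remaining n(HF) = 0.008327 mol; n(F-) = 0.003999 mol.
By Henderson-Hasselbalch, pH = pKa + log([A^-]/[HA]) = 3.17 + log(0.003999/0.008327) = 3.17 + (-0.32) = 2.85.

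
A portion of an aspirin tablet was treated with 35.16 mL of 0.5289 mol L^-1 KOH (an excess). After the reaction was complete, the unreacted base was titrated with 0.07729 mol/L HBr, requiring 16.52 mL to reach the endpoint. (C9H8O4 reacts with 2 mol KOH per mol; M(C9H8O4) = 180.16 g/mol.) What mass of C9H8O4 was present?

1.56 g

Total n(KOH) added = 0.5289 x 0.03516 = 0.01860 mol.
n(HBr) used = 0.07729 x 0.01652 = 0.001277 mol, which equals the excess n(KOH).
So n(KOH) consumed by the sample = 0.01860 - 0.001277 = 0.01732 mol.
n(C9H8O4) = 0.01732 / 2 = 0.008660 mol.
mass = 0.008660 mol x 180.16 g/mol = 1.56 g.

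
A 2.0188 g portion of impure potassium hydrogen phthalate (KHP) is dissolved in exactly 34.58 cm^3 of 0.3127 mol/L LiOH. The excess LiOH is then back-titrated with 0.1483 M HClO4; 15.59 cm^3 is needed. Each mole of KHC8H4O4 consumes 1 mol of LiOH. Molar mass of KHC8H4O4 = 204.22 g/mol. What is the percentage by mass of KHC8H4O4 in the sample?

Total n(LiOH) added = 0.3127 x 0.03458 = 0.01081 mol.
n(HClO4) used = 0.1483 x 0.01559 = 0.002312 mol, which equals the excess n(LiOH).
So n(LiOH) consumed by the sample = 0.01081 - 0.002312 = 0.008501 mol.
n(KHC8H4O4) = 0.008501 / 1 = 0.008501 mol.
mass KHC8H4O4 = 0.008501 x 204.22 = 1.736 g, so %KHC8H4O4 = 1.736/2.0188 x 100 = 86.0%.

86.0%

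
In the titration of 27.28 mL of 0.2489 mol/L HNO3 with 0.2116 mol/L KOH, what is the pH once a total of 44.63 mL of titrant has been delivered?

12.57

n(acid) = 0.2489 x 0.02728 = 0.006790 mol; n(KOH) added = 0.2116 x 0.04463 = 0.009444 mol.
Base is in excess by 0.009444 - 0.006790 = 0.002654 mol in a total volume of 0.07191 L.
[OH^-] = 0.002654/0.07191 = 0.03690 M, so pOH = 1.43 and pH = 14.00 - 1.43 = 12.57.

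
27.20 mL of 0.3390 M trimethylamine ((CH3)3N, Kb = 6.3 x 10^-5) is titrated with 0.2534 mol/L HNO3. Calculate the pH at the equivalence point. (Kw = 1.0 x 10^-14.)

n((CH3)3N) = 0.3390 x 0.02720 = 0.009221 mol; V(HNO3) at equivalence = 0.009221/0.2534 = 0.03639 L.
At equivalence the base is fully converted to (CH3)3NH+; total volume = 0.06359 L, so [(CH3)3NH+] = 0.009221/0.06359 = 0.1450 M.
Ka((CH3)3NH+) = Kw/Kb = 1.0e-14 / 6.3 x 10^-5 = 1.59e-10.
[H^+] = sqrt(Ka x [(CH3)3NH+]) = sqrt(1.59e-10 x 0.1450) = 4.80e-6 M.
pH = -log(4.80e-6) = 5.32.

5.32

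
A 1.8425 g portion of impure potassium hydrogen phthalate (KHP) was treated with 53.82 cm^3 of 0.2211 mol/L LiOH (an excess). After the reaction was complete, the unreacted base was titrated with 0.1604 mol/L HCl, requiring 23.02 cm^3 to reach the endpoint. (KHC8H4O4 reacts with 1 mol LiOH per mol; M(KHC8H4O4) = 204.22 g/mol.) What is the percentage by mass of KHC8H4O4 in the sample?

91.0%

Total n(LiOH) added = 0.2211 x 0.05382 = 0.01190 mol.
n(HCl) used = 0.1604 x 0.02302 = 0.003692 mol, which equals the excess n(LiOH).
So n(LiOH) consumed by the sample = 0.01190 - 0.003692 = 0.008207 mol.
n(KHC8H4O4) = 0.008207 / 1 = 0.008207 mol.
mass KHC8H4O4 = 0.008207 x 204.22 = 1.676 g, so %KHC8H4O4 = 1.676/1.8425 x 100 = 91.0%.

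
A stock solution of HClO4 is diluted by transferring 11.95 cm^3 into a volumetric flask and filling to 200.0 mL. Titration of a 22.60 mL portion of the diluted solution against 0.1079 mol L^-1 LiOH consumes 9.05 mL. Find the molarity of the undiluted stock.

n(LiOH) = 0.1079 x 0.009050 = 0.0009765 mol.
n(HClO4) in the aliquot = 0.0009765 mol.
[diluted HClO4] = 0.0009765 / 0.02260 = 0.04321 M.
Dilution factor = 200.0/11.95 = 16.74, so [stock] = 0.04321 x 16.74 = 0.723 M.

0.723 M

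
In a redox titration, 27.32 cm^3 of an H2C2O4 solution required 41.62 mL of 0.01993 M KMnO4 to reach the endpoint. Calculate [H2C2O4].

0.0759 M

n(KMnO4) = 0.01993 x 0.04162 = 0.0008295 mol.
From the balanced equation, 2 mol KMnO4 reacts with 5 mol H2C2O4, so n(H2C2O4) = 0.0008295 x 5/2 = 0.002074 mol.
[H2C2O4] = 0.002074 / 0.02732 L = 0.0759 M.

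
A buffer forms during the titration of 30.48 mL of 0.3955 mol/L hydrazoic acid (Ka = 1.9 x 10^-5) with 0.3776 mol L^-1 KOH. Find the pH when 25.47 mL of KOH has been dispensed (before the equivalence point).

Initial n(HN3) = 0.3955 x 0.03048 = 0.01205 mol.
n(KOH) added = 0.3776 x 0.02547 = 0.009617 mol, converting that many moles of HN3 to N3-.
Remaining n(HN3) = 0.002437 mol; n(N3-) = 0.009617 mol.
By Henderson-Hasselbalch, pH = pKa + log([A^-]/[HA]) = 4.72 + log(0.009617/0.002437) = 4.72 + (+0.60) = 5.32.

5.32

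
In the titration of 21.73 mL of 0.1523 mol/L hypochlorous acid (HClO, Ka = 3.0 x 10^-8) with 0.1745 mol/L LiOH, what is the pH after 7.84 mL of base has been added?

7.37

Initial n(HClO) = 0.1523 x 0.02173 = 0.003309 mol.
n(LiOH) added = 0.1745 x 0.007840 = 0.001368 mol, converting that many moles of HClO to ClO-.
Remaining n(HClO) = 0.001941 mol; n(ClO-) = 0.001368 mol.
By Henderson-Hasselbalch, pH = pKa + log([A^-]/[HA]) = 7.52 + log(0.001368/0.001941) = 7.52 + (-0.15) = 7.37.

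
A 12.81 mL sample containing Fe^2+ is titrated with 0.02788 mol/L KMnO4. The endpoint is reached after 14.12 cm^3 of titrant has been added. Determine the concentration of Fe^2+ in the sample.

n(KMnO4) = 0.02788 x 0.01412 = 0.0003937 mol.
From the balanced equation, 1 mol KMnO4 reacts with 5 mol Fe^2+, so n(Fe^2+) = 0.0003937 x 5/1 = 0.001968 mol.
[Fe^2+] = 0.001968 / 0.01281 L = 0.154 M.

0.154 M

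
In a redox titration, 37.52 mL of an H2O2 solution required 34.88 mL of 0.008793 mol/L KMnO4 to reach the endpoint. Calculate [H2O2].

0.0204 M

n(KMnO4) = 0.008793 x 0.03488 = 0.0003067 mol.
From the balanced equation, 2 mol KMnO4 reacts with 5 mol H2O2, so n(H2O2) = 0.0003067 x 5/2 = 0.0007667 mol.
[H2O2] = 0.0007667 / 0.03752 L = 0.0204 M.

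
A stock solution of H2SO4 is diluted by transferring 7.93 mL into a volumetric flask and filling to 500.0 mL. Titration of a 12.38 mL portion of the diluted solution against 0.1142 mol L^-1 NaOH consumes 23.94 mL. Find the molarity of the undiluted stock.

6.96 M

n(NaOH) = 0.1142 x 0.02394 = 0.002734 mol.
n(H2SO4) in the aliquot = 0.002734 x 1/2 = 0.001367 mol.
[diluted H2SO4] = 0.001367 / 0.01238 = 0.1104 M.
Dilution factor = 500.0/7.930 = 63.05, so [stock] = 0.1104 x 63.05 = 6.96 M.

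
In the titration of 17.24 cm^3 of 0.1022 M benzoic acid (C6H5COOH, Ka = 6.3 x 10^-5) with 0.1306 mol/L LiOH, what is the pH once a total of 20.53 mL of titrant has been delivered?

12.39

n(acid) = 0.1022 x 0.01724 = 0.001762 mol; n(LiOH) added = 0.1306 x 0.02053 = 0.002681 mol.
Base is in excess by 0.002681 - 0.001762 = 0.0009193 mol in a total volume of 0.03777 L.
[OH^-] = 0.0009193/0.03777 = 0.02434 M, so pOH = 1.61 and pH = 14.00 - 1.61 = 12.39.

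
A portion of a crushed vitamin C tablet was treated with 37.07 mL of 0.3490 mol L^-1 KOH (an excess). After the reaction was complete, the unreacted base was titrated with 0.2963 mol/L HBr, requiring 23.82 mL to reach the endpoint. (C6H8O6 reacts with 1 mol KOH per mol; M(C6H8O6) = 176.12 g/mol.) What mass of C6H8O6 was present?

Total n(KOH) added = 0.3490 x 0.03707 = 0.01294 mol.
n(HBr) used = 0.2963 x 0.02382 = 0.007058 mol, which equals the excess n(KOH).
So n(KOH) consumed by the sample = 0.01294 - 0.007058 = 0.005880 mol.
n(C6H8O6) = 0.005880 / 1 = 0.005880 mol.
mass = 0.005880 mol x 176.12 g/mol = 1.04 g.

1.04 g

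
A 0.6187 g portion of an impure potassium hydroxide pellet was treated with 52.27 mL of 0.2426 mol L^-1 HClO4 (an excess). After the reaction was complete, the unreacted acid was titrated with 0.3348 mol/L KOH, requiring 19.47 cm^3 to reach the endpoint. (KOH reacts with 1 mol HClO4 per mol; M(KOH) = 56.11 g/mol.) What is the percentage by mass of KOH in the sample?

55.9%

Total n(HClO4) added = 0.2426 x 0.05227 = 0.01268 mol.
n(KOH) used = 0.3348 x 0.01947 = 0.006519 mol, which equals the excess n(HClO4).
So n(HClO4) consumed by the sample = 0.01268 - 0.006519 = 0.006162 mol.
n(KOH) = 0.006162 / 1 = 0.006162 mol.
mass KOH = 0.006162 x 56.11 = 0.3458 g, so %KOH = 0.3458/0.6187 x 100 = 55.9%.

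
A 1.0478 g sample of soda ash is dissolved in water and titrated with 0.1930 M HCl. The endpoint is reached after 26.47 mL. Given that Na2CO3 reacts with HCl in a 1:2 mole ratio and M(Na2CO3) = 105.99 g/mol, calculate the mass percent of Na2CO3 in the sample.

n(HCl) = 0.1930 x 0.02647 = 0.005109 mol.
n(Na2CO3) = 0.005109 / 2 = 0.002554 mol.
mass of Na2CO3 = 0.002554 x 105.99 = 0.2707 g.
% purity = 0.2707 / 1.0478 x 100 = 25.8%.

25.8%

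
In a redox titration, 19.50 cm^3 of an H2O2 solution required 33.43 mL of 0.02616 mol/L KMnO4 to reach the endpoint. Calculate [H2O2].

n(KMnO4) = 0.02616 x 0.03343 = 0.0008745 mol.
From the balanced equation, 2 mol KMnO4 reacts with 5 mol H2O2, so n(H2O2) = 0.0008745 x 5/2 = 0.002186 mol.
[H2O2] = 0.002186 / 0.01950 L = 0.112 M.

0.112 M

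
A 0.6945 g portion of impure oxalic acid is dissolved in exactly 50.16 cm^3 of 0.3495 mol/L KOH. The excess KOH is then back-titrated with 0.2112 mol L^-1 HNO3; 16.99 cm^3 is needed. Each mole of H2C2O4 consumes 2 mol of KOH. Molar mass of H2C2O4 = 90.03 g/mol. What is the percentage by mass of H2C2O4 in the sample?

Total n(KOH) added = 0.3495 x 0.05016 = 0.01753 mol.
n(HNO3) used = 0.2112 x 0.01699 = 0.003588 mol, which equals the excess n(KOH).
So n(KOH) consumed by the sample = 0.01753 - 0.003588 = 0.01394 mol.
n(H2C2O4) = 0.01394 / 2 = 0.006971 mol.
mass H2C2O4 = 0.006971 x 90.03 = 0.6276 g, so %H2C2O4 = 0.6276/0.6945 x 100 = 90.4%.

90.4%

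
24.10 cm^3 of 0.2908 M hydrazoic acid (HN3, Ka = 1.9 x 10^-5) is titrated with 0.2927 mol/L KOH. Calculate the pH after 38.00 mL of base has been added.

n(acid) = 0.2908 x 0.02410 = 0.007008 mol; n(KOH) added = 0.2927 x 0.03800 = 0.01112 mol.
Base is in excess by 0.01112 - 0.007008 = 0.004114 mol in a total volume of 0.06210 L.
[OH^-] = 0.004114/0.06210 = 0.06625 M, so pOH = 1.18 and pH = 14.00 - 1.18 = 12.82.

12.82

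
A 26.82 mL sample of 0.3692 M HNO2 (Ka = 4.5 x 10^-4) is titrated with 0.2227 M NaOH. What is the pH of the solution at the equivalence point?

n(HNO2) = 0.3692 x 0.02682 = 0.009902 mol; V(NaOH) at equivalence = 0.009902/0.2227 = 0.04446 L.
At equivalence all the acid is converted to NO2-; total volume = 0.02682 + 0.04446 = 0.07128 L, so [NO2-] = 0.009902/0.07128 = 0.1389 M.
Kb = Kw/Ka = 1.0e-14 / 4.5 x 10^-4 = 2.22e-11.
[OH^-] = sqrt(Kb x [NO2-]) = sqrt(2.22e-11 x 0.1389) = 1.76e-6 M.
pOH = 5.76, so pH = 14.00 - 5.76 = 8.24.

8.24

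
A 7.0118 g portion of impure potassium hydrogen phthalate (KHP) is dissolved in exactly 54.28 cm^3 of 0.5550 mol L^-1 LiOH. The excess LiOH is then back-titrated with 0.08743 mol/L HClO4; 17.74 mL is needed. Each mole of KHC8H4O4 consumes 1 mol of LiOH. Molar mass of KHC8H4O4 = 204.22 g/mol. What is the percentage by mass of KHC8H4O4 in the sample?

Total n(LiOH) added = 0.5550 x 0.05428 = 0.03013 mol.
n(HClO4) used = 0.08743 x 0.01774 = 0.001551 mol, which equals the excess n(LiOH).
So n(LiOH) consumed by the sample = 0.03013 - 0.001551 = 0.02857 mol.
n(KHC8H4O4) = 0.02857 / 1 = 0.02857 mol.
mass KHC8H4O4 = 0.02857 x 204.22 = 5.835 g, so %KHC8H4O4 = 5.835/7.0118 x 100 = 83.2%.

83.2%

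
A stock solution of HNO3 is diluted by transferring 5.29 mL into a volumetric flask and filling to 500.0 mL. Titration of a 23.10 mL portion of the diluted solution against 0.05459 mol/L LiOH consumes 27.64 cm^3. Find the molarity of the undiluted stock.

n(LiOH) = 0.05459 x 0.02764 = 0.001509 mol.
n(HNO3) in the aliquot = 0.001509 mol.
[diluted HNO3] = 0.001509 / 0.02310 = 0.06532 M.
Dilution factor = 500.0/5.290 = 94.52, so [stock] = 0.06532 x 94.52 = 6.17 M.

6.17 M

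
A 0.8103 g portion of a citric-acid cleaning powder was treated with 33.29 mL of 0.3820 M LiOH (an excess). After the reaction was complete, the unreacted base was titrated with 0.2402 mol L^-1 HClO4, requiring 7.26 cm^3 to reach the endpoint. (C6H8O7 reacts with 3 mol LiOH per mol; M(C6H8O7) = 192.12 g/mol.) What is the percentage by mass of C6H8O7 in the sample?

Total n(LiOH) added = 0.3820 x 0.03329 = 0.01272 mol.
n(HClO4) used = 0.2402 x 0.007260 = 0.001744 mol, which equals the excess n(LiOH).
So n(LiOH) consumed by the sample = 0.01272 - 0.001744 = 0.01097 mol.
n(C6H8O7) = 0.01097 / 3 = 0.003658 mol.
mass C6H8O7 = 0.003658 x 192.12 = 0.7027 g, so %C6H8O7 = 0.7027/0.8103 x 100 = 86.7%.

86.7%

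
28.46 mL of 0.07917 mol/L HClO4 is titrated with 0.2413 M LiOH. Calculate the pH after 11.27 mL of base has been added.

12.07

n(acid) = 0.07917 x 0.02846 = 0.002253 mol; n(LiOH) added = 0.2413 x 0.01127 = 0.002719 mol.
Base is in excess by 0.002719 - 0.002253 = 0.0004663 mol in a total volume of 0.03973 L.
[OH^-] = 0.0004663/0.03973 = 0.01174 M, so pOH = 1.93 and pH = 14.00 - 1.93 = 12.07.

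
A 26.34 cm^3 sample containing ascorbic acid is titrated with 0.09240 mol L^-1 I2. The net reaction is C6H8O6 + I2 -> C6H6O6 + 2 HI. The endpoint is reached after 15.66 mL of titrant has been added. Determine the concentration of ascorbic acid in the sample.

n(I2) = 0.09240 x 0.01566 = 0.001447 mol.
From the balanced equation, 1 mol I2 reacts with 1 mol ascorbic acid, so n(ascorbic acid) = 0.001447 x 1/1 = 0.001447 mol.
[ascorbic acid] = 0.001447 / 0.02634 L = 0.0549 M.

0.0549 M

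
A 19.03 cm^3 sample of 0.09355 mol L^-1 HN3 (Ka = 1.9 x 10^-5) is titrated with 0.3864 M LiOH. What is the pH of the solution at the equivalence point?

n(HN3) = 0.09355 x 0.01903 = 0.001780 mol; V(LiOH) at equivalence = 0.001780/0.3864 = 0.004607 L.
At equivalence all the acid is converted to N3-; total volume = 0.01903 + 0.004607 = 0.02364 L, so [N3-] = 0.001780/0.02364 = 0.07532 M.
Kb = Kw/Ka = 1.0e-14 / 1.9 x 10^-5 = 5.26e-10.
[OH^-] = sqrt(Kb x [N3-]) = sqrt(5.26e-10 x 0.07532) = 6.30e-6 M.
pOH = 5.20, so pH = 14.00 - 5.20 = 8.80.

8.80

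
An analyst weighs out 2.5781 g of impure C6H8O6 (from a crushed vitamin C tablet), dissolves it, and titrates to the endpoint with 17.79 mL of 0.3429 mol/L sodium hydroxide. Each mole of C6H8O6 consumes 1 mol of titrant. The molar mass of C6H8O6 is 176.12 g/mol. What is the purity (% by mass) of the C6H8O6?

n(NaOH) = 0.3429 x 0.01779 = 0.006100 mol.
n(C6H8O6) = 0.006100 / 1 = 0.006100 mol.
mass of C6H8O6 = 0.006100 x 176.12 = 1.074 g.
% purity = 1.074 / 2.5781 x 100 = 41.7%.

41.7%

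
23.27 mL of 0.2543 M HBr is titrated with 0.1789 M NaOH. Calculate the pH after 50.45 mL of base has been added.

n(acid) = 0.2543 x 0.02327 = 0.005918 mol; n(NaOH) added = 0.1789 x 0.05045 = 0.009026 mol.
Base is in excess by 0.009026 - 0.005918 = 0.003108 mol in a total volume of 0.07372 L.
[OH^-] = 0.003108/0.07372 = 0.04216 M, so pOH = 1.38 and pH = 14.00 - 1.38 = 12.62.

12.62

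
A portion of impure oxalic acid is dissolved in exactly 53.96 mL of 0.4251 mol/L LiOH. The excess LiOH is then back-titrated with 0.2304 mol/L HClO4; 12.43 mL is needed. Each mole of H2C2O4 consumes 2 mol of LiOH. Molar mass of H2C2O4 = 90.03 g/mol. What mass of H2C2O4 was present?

0.904 g

Total n(LiOH) added = 0.4251 x 0.05396 = 0.02294 mol.
n(HClO4) used = 0.2304 x 0.01243 = 0.002864 mol, which equals the excess n(LiOH).
So n(LiOH) consumed by the sample = 0.02294 - 0.002864 = 0.02007 mol.
n(H2C2O4) = 0.02007 / 2 = 0.01004 mol.
mass = 0.01004 mol x 90.03 g/mol = 0.904 g.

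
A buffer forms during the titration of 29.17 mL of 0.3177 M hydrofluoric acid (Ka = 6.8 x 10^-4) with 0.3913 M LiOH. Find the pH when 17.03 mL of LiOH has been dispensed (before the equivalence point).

3.58

Initial n(HF) = 0.3177 x 0.02917 = 0.009267 mol.
n(LiOH) added = 0.3913 x 0.01703 = 0.006664 mol, converting that many moles of HF to F-.
Remaining n(HF) = 0.002603 mol; n(F-) = 0.006664 mol.
By Henderson-Hasselbalch, pH = pKa + log([A^-]/[HA]) = 3.17 + log(0.006664/0.002603) = 3.17 + (+0.41) = 3.58.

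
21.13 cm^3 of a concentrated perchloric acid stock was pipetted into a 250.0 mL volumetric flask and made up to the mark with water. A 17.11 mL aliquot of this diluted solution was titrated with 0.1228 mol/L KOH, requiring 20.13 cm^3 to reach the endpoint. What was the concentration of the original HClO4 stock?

n(KOH) = 0.1228 x 0.02013 = 0.002472 mol.
n(HClO4) in the aliquot = 0.002472 mol.
[diluted HClO4] = 0.002472 / 0.01711 = 0.1445 M.
Dilution factor = 250.0/21.13 = 11.83, so [stock] = 0.1445 x 11.83 = 1.71 M.

1.71 M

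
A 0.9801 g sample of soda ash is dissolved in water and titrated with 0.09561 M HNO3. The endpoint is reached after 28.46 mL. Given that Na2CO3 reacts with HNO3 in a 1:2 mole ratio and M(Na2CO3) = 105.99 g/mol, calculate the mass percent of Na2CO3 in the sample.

14.7%

n(HNO3) = 0.09561 x 0.02846 = 0.002721 mol.
n(Na2CO3) = 0.002721 / 2 = 0.001361 mol.
mass of Na2CO3 = 0.001361 x 105.99 = 0.1442 g.
% purity = 0.1442 / 0.9801 x 100 = 14.7%.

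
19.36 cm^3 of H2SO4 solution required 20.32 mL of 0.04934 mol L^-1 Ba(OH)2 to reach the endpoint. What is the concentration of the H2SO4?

n(Ba(OH)2) delivered = 0.04934 x 0.02032 = 0.001003 mol.
For a 1:1 reaction, n(H2SO4) = 0.001003 mol.
[H2SO4] = 0.001003 mol / 0.01936 L = 0.0518 M.

0.0518 M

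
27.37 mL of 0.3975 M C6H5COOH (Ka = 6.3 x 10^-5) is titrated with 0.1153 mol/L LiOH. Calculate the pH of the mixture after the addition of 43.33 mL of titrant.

4.13

Initial n(C6H5COOH) = 0.3975 x 0.02737 = 0.01088 mol.
n(LiOH) added = 0.1153 x 0.04333 = 0.004996 mol, converting that many moles of C6H5COOH to C6H5COO-.
Remaining n(C6H5COOH) = 0.005884 mol; n(C6H5COO-) = 0.004996 mol.
By Henderson-Hasselbalch, pH = pKa + log([A^-]/[HA]) = 4.20 + log(0.004996/0.005884) = 4.20 + (-0.07) = 4.13.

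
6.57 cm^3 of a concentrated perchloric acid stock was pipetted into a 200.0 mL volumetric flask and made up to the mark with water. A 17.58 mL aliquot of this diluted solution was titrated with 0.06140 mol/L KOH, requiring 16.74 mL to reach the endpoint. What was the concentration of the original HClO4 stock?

1.78 M

n(KOH) = 0.06140 x 0.01674 = 0.001028 mol.
n(HClO4) in the aliquot = 0.001028 mol.
[diluted HClO4] = 0.001028 / 0.01758 = 0.05847 M.
Dilution factor = 200.0/6.570 = 30.44, so [stock] = 0.05847 x 30.44 = 1.78 M.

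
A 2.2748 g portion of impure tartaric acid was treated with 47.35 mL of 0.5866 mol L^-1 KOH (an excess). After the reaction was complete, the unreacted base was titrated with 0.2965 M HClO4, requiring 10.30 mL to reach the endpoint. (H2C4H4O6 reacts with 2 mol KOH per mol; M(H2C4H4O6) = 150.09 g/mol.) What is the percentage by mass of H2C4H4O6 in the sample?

Total n(KOH) added = 0.5866 x 0.04735 = 0.02778 mol.
n(HClO4) used = 0.2965 x 0.01030 = 0.003054 mol, which equals the excess n(KOH).
So n(KOH) consumed by the sample = 0.02778 - 0.003054 = 0.02472 mol.
n(H2C4H4O6) = 0.02472 / 2 = 0.01236 mol.
mass H2C4H4O6 = 0.01236 x 150.09 = 1.855 g, so %H2C4H4O6 = 1.855/2.2748 x 100 = 81.6%.

81.6%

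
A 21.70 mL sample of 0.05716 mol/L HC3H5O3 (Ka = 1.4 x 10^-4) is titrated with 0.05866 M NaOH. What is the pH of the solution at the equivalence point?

n(HC3H5O3) = 0.05716 x 0.02170 = 0.001240 mol; V(NaOH) at equivalence = 0.001240/0.05866 = 0.02115 L.
At equivalence all the acid is converted to C3H5O3-; total volume = 0.02170 + 0.02115 = 0.04285 L, so [C3H5O3-] = 0.001240/0.04285 = 0.02895 M.
Kb = Kw/Ka = 1.0e-14 / 1.4 x 10^-4 = 7.14e-11.
[OH^-] = sqrt(Kb x [C3H5O3-]) = sqrt(7.14e-11 x 0.02895) = 1.44e-6 M.
pOH = 5.84, so pH = 14.00 - 5.84 = 8.16.

8.16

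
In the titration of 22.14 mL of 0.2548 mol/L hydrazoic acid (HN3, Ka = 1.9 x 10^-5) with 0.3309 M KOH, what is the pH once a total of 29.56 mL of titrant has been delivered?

12.90

n(acid) = 0.2548 x 0.02214 = 0.005641 mol; n(KOH) added = 0.3309 x 0.02956 = 0.009781 mol.
Base is in excess by 0.009781 - 0.005641 = 0.004140 mol in a total volume of 0.05170 L.
[OH^-] = 0.004140/0.05170 = 0.08008 M, so pOH = 1.10 and pH = 14.00 - 1.10 = 12.90.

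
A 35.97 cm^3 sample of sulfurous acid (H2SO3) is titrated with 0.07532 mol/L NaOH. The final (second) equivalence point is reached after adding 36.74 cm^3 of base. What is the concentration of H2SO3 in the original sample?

0.0385 M

n(NaOH) = 0.07532 x 0.03674 = 0.002767 mol.
At the final (second) equivalence point, 2 mol OH^- react per mol H2SO3, so n(H2SO3) = 0.002767 / 2 = 0.001384 mol.
[H2SO3] = 0.001384 / 0.03597 L = 0.0385 M.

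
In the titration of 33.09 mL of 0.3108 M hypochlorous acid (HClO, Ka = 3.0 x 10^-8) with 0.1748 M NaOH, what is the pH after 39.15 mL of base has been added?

Initial n(HClO) = 0.3108 x 0.03309 = 0.01028 mol.
n(NaOH) added = 0.1748 x 0.03915 = 0.006843 mol, converting that many moles of HClO to ClO-.
Remaining n(HClO) = 0.003441 mol; n(ClO-) = 0.006843 mol.
By Henderson-Hasselbalch, pH = pKa + log([A^-]/[HA]) = 7.52 + log(0.006843/0.003441) = 7.52 + (+0.30) = 7.82.

7.82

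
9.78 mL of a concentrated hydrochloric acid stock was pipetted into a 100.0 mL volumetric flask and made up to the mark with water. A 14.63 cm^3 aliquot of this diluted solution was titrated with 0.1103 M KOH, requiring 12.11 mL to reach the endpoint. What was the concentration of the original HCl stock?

0.934 M

n(KOH) = 0.1103 x 0.01211 = 0.001336 mol.
n(HCl) in the aliquot = 0.001336 mol.
[diluted HCl] = 0.001336 / 0.01463 = 0.09130 M.
Dilution factor = 100.0/9.780 = 10.22, so [stock] = 0.09130 x 10.22 = 0.934 M.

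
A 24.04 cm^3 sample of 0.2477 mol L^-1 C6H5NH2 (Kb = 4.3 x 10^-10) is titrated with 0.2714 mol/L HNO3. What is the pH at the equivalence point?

n(C6H5NH2) = 0.2477 x 0.02404 = 0.005955 mol; V(HNO3) at equivalence = 0.005955/0.2714 = 0.02194 L.
At equivalence the base is fully converted to C6H5NH3+; total volume = 0.04598 L, so [C6H5NH3+] = 0.005955/0.04598 = 0.1295 M.
Ka(C6H5NH3+) = Kw/Kb = 1.0e-14 / 4.3 x 10^-10 = 2.33e-5.
[H^+] = sqrt(Ka x [C6H5NH3+]) = sqrt(2.33e-5 x 0.1295) = 0.00174 M.
pH = -log(0.00174) = 2.76.

2.76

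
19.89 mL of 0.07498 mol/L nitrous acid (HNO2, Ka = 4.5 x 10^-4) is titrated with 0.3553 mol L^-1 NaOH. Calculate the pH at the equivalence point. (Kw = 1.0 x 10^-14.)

8.07

n(HNO2) = 0.07498 x 0.01989 = 0.001491 mol; V(NaOH) at equivalence = 0.001491/0.3553 = 0.004197 L.
At equivalence all the acid is converted to NO2-; total volume = 0.01989 + 0.004197 = 0.02409 L, so [NO2-] = 0.001491/0.02409 = 0.06191 M.
Kb = Kw/Ka = 1.0e-14 / 4.5 x 10^-4 = 2.22e-11.
[OH^-] = sqrt(Kb x [NO2-]) = sqrt(2.22e-11 x 0.06191) = 1.17e-6 M.
pOH = 5.93, so pH = 14.00 - 5.93 = 8.07.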